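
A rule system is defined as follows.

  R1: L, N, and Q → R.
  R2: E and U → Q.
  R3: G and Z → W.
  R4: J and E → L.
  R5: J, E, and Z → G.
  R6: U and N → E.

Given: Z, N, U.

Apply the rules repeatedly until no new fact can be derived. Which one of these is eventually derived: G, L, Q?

Q

From U and N, R6 gives E.
From E and U, R2 gives Q.
G would need J, E, and Z (R5), but J is never established. L would need J and E (R4), but J is never established.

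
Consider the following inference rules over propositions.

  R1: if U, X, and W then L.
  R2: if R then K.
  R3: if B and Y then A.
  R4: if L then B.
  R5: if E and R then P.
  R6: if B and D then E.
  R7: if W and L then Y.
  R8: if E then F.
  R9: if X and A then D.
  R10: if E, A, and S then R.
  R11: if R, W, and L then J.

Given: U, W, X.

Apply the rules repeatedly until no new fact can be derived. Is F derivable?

From U, X, and W, R1 gives L.
From W and L, R7 gives Y.
From L, R4 gives B.
B and Y hold, so A follows (R3).
X and A hold, so D follows (R9).
From B and D, R6 gives E.
From E, R8 gives F.

Yes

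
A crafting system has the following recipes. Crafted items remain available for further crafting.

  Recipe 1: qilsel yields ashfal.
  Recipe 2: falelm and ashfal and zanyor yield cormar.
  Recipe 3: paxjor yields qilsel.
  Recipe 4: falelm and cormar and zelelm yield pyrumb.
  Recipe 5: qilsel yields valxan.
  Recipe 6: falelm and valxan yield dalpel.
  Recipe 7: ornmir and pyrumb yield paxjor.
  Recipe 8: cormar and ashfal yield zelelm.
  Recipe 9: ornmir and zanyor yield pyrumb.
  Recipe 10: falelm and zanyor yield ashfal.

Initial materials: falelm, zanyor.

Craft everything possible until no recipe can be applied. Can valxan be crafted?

No

valxan would need qilsel (Recipe 5), but qilsel is never obtained.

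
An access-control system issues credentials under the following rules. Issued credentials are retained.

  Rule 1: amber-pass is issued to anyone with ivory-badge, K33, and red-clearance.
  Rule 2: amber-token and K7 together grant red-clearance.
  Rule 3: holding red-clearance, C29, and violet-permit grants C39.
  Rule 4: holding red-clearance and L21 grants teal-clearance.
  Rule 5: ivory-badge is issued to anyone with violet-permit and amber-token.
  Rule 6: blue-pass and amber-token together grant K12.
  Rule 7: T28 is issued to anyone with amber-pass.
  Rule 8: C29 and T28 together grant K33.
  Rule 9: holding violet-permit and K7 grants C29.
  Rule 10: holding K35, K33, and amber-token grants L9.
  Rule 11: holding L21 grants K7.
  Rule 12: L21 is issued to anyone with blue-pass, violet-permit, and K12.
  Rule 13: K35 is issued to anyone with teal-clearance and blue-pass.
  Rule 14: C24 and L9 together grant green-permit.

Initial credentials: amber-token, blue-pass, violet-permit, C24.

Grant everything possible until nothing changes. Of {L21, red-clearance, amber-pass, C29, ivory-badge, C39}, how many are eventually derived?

5

Holding violet-permit and amber-token grants ivory-badge (Rule 5).
Holding blue-pass and amber-token grants K12 (Rule 6).
Holding blue-pass, violet-permit, and K12 grants L21 (Rule 12).
Holding L21 grants K7 (Rule 11).
Holding amber-token and K7 grants red-clearance (Rule 2).
Holding violet-permit and K7 grants C29 (Rule 9).
Holding red-clearance, C29, and violet-permit grants C39 (Rule 3).
L21: reached.
red-clearance: reached.
amber-pass would need ivory-badge, K33, and red-clearance (Rule 1), but K33 is never granted.
C29: reached.
ivory-badge: reached.
C39: reached.
Reached: L21, red-clearance, C29, ivory-badge, and C39 — 5 of the 6.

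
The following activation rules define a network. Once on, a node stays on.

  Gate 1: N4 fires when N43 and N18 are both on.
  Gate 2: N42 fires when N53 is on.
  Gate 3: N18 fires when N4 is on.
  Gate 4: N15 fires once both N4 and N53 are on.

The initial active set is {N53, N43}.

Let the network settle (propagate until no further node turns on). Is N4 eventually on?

N4 would need N43 and N18 (Gate 1), but N18 never turns on.

No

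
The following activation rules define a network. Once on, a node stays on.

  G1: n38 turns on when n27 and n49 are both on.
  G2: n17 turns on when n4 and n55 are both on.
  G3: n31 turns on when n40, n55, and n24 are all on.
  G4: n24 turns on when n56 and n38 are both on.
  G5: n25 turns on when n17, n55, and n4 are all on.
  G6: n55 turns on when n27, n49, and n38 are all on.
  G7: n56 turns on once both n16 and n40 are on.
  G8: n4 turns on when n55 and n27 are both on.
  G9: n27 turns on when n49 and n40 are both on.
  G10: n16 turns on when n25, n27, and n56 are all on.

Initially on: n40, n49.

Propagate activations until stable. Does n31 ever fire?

No

n31 would need n40, n55, and n24 (G3), but n24 never turns on.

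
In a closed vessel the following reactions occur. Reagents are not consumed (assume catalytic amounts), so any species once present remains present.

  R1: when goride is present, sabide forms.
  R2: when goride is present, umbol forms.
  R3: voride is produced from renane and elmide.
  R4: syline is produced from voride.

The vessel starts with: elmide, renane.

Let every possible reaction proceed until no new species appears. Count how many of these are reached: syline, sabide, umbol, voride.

renane and elmide present → voride forms (R3).
voride present → syline forms (R4).
syline: reached.
sabide would need goride (R1), but goride never forms.
umbol would need goride (R2), but goride never forms.
voride: reached.
Reached: syline and voride — 2 of the 4.

2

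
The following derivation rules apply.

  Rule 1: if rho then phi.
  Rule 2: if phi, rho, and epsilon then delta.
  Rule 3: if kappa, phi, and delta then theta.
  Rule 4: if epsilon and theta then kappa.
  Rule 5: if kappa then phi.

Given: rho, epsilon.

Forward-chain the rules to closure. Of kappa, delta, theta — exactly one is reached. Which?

From rho, Rule 1 gives phi.
phi, rho, and epsilon hold, so delta follows (Rule 2).
kappa would need epsilon and theta (Rule 4), but theta is never established. theta would need kappa, phi, and delta (Rule 3), but kappa is never established.

delta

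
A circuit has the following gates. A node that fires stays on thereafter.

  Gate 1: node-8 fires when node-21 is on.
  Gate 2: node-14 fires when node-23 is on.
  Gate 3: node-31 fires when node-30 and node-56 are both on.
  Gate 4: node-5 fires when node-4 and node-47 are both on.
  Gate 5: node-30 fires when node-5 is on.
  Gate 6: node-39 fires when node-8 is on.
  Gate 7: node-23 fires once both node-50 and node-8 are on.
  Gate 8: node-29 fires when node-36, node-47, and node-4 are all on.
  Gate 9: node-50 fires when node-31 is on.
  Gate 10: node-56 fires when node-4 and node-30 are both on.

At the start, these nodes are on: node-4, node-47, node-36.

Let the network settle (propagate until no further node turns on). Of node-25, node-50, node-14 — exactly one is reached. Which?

node-4 and node-47 are on, so node-5 fires (Gate 4).
Gate 5: node-5 on → node-30 on.
node-4 and node-30 are on, so node-56 fires (Gate 10).
node-30 and node-56 are on, so node-31 fires (Gate 3).
node-31 is on, so node-50 fires (Gate 9).
node-14 would need node-23 (Gate 2), but node-23 never turns on. No rule produces node-25, and it is not given.

node-50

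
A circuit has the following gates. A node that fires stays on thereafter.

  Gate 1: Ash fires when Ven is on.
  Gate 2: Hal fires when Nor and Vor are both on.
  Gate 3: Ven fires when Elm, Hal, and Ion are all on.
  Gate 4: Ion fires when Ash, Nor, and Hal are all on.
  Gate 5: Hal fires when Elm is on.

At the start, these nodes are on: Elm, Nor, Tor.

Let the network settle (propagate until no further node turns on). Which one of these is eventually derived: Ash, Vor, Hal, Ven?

Hal

Elm is on, so Hal fires (Gate 5).
Ash would need Ven (Gate 1), but Ven never turns on. No rule produces Vor, and it is not given. Ven would need Elm, Hal, and Ion (Gate 3), but Ion never turns on.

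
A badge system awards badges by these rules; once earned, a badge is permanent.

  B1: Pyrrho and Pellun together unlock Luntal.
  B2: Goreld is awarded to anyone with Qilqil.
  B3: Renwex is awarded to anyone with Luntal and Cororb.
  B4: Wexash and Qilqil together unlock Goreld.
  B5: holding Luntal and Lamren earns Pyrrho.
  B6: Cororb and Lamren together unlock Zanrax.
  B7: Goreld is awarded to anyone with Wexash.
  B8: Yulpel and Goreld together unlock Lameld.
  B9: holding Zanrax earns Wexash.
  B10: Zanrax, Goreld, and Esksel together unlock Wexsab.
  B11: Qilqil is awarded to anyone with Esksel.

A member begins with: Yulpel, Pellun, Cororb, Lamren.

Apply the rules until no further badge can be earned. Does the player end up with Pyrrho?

Pyrrho would need Luntal and Lamren (B5), but Luntal is never earned.

No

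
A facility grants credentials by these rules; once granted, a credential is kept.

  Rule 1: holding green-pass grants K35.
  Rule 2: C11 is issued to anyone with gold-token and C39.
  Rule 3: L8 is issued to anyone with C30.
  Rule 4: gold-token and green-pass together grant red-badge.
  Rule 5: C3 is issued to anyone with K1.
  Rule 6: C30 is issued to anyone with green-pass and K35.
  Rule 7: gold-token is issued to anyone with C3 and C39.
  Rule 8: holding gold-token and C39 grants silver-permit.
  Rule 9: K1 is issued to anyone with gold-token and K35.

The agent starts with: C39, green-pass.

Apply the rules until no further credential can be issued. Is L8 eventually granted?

Yes

Holding green-pass grants K35 (Rule 1).
Holding green-pass and K35 grants C30 (Rule 6).
Holding C30 grants L8 (Rule 3).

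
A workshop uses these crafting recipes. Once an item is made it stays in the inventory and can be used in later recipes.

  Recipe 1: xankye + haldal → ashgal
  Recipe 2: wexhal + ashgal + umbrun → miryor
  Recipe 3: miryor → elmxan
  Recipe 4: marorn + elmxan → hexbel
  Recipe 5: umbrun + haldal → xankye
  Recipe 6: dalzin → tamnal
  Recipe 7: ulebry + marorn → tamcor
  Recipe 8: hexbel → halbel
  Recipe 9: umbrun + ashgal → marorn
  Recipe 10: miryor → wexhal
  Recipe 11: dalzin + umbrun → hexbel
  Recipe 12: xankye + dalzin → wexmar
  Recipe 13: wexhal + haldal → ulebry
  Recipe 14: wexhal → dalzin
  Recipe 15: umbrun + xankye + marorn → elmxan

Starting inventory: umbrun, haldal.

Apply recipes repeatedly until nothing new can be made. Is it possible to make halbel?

Yes

umbrun + haldal → xankye (Recipe 5).
xankye + haldal → ashgal (Recipe 1).
umbrun + ashgal → marorn (Recipe 9).
Using Recipe 15, umbrun, xankye, and marorn make elmxan.
marorn + elmxan → hexbel (Recipe 4).
Using Recipe 8, hexbel makes halbel.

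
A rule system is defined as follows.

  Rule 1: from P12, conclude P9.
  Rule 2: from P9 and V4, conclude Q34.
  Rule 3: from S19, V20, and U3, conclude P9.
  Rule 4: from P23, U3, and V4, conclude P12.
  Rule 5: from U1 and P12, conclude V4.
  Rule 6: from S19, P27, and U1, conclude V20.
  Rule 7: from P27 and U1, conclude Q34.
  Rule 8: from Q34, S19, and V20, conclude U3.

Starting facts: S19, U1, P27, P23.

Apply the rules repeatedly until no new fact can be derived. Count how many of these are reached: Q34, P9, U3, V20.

S19, P27, and U1 hold, so V20 follows (Rule 6).
P27 and U1 hold, so Q34 follows (Rule 7).
Q34, S19, and V20 hold, so U3 follows (Rule 8).
S19, V20, and U3 hold, so P9 follows (Rule 3).
Q34: reached.
P9: reached.
U3: reached.
V20: reached.
All 4 are reached.

4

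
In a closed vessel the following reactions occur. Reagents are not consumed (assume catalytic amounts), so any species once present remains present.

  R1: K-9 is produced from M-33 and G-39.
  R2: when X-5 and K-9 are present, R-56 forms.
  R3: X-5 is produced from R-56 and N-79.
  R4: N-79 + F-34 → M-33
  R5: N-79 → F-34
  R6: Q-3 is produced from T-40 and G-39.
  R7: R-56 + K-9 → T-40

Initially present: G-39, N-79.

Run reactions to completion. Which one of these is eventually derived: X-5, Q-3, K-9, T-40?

N-79 present → F-34 forms (R5).
N-79 and F-34 present → M-33 forms (R4).
M-33 and G-39 present → K-9 forms (R1).
Q-3 would need T-40 and G-39 (R6), but T-40 never forms. X-5 would need R-56 and N-79 (R3), but R-56 never forms. T-40 would need R-56 and K-9 (R7), but R-56 never forms.

K-9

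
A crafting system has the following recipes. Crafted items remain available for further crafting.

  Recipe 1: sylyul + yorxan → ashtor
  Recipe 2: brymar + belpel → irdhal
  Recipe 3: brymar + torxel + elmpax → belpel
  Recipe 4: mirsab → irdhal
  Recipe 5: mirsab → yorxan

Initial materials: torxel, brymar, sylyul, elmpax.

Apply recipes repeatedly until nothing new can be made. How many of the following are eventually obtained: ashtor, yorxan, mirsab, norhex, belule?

0

ashtor would need sylyul and yorxan (Recipe 1), but yorxan is never obtained.
yorxan would need mirsab (Recipe 5), but mirsab is never obtained.
No rule produces mirsab, and it is not given.
No rule produces norhex, and it is not given.
No rule produces belule, and it is not given.
None of the 5 are reached.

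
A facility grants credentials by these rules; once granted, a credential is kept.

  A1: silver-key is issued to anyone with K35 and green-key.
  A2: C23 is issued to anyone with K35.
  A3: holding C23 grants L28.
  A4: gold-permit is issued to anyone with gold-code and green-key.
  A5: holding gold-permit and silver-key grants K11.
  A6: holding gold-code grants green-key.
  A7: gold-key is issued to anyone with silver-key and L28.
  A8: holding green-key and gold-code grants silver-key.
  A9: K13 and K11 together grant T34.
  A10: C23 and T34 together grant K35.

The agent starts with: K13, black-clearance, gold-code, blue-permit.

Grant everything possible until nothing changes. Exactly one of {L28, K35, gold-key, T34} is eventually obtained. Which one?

Holding gold-code grants green-key (A6).
Holding gold-code and green-key grants gold-permit (A4).
Holding green-key and gold-code grants silver-key (A8).
Holding gold-permit and silver-key grants K11 (A5).
Holding K13 and K11 grants T34 (A9).
gold-key would need silver-key and L28 (A7), but L28 is never granted. L28 would need C23 (A3), but C23 is never granted. K35 would need C23 and T34 (A10), but C23 is never granted.

T34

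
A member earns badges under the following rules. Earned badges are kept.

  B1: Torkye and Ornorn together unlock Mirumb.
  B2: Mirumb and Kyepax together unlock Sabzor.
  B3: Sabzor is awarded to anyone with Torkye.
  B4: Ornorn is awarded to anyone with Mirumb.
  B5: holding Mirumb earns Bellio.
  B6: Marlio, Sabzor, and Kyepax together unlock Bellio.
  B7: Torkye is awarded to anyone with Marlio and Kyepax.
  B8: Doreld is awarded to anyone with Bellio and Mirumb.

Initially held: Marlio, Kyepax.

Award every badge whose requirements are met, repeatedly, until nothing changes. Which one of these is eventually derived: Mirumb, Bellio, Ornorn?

With Marlio and Kyepax, Torkye is earned (B7).
With Torkye, Sabzor is earned (B3).
With Marlio, Sabzor, and Kyepax, Bellio is earned (B6).
Ornorn would need Mirumb (B4), but Mirumb is never earned. Mirumb would need Torkye and Ornorn (B1), but Ornorn is never earned.

Bellio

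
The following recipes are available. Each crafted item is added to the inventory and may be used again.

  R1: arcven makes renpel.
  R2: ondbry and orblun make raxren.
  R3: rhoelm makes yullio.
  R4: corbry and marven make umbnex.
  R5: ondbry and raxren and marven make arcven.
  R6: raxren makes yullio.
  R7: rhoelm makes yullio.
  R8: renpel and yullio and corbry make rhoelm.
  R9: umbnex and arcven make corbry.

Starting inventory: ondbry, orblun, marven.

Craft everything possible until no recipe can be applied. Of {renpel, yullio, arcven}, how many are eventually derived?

3

ondbry and orblun → raxren (R2).
ondbry and raxren and marven → arcven (R5).
Using R6, raxren makes yullio.
arcven → renpel (R1).
renpel: reached.
yullio: reached.
arcven: reached.
All 3 are reached.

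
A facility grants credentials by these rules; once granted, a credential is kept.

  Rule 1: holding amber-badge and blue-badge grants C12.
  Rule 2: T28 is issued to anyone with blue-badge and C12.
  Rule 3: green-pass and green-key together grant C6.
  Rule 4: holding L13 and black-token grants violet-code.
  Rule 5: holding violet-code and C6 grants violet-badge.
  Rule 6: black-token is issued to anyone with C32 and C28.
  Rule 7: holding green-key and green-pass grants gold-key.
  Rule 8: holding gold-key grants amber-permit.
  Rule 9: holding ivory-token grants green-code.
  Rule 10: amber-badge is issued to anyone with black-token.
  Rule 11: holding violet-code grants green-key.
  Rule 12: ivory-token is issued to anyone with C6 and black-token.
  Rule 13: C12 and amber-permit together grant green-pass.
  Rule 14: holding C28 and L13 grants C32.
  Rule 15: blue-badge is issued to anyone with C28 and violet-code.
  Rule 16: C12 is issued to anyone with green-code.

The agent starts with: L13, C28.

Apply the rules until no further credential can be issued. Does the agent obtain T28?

Holding C28 and L13 grants C32 (Rule 14).
Holding C32 and C28 grants black-token (Rule 6).
Holding L13 and black-token grants violet-code (Rule 4).
Holding black-token grants amber-badge (Rule 10).
Holding C28 and violet-code grants blue-badge (Rule 15).
Holding amber-badge and blue-badge grants C12 (Rule 1).
Holding blue-badge and C12 grants T28 (Rule 2).

Yes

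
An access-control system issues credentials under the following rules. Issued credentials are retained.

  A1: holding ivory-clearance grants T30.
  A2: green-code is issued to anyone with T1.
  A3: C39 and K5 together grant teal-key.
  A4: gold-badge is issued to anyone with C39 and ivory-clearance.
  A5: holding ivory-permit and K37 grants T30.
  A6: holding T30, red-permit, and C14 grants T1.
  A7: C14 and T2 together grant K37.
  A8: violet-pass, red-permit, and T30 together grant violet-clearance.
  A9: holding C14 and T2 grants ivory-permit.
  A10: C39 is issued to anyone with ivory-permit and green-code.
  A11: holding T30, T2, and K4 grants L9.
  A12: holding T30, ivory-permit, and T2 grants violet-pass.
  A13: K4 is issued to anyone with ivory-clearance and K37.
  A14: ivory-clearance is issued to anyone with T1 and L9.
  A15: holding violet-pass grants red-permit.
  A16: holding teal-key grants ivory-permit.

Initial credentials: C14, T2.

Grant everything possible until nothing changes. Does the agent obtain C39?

Yes

Holding C14 and T2 grants K37 (A7).
Holding C14 and T2 grants ivory-permit (A9).
Holding ivory-permit and K37 grants T30 (A5).
Holding T30, ivory-permit, and T2 grants violet-pass (A12).
Holding violet-pass grants red-permit (A15).
Holding T30, red-permit, and C14 grants T1 (A6).
Holding T1 grants green-code (A2).
Holding ivory-permit and green-code grants C39 (A10).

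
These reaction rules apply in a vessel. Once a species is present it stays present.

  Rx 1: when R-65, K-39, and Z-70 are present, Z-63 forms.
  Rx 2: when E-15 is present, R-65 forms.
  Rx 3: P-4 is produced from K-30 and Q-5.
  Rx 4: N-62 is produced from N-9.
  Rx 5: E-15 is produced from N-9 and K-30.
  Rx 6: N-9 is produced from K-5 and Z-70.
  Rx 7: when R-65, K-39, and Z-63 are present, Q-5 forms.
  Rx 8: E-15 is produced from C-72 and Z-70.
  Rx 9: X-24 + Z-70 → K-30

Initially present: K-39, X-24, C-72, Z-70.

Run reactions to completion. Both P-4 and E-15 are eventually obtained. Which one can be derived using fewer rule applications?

E-15: C-72 and Z-70 present → E-15 forms (Rx 8). [1 rule application]
P-4: X-24 and Z-70 present → K-30 forms (Rx 9). C-72 and Z-70 present → E-15 forms (Rx 8). E-15 present → R-65 forms (Rx 2). R-65, K-39, and Z-70 present → Z-63 forms (Rx 1). R-65, K-39, and Z-63 present → Q-5 forms (Rx 7). K-30 and Q-5 present → P-4 forms (Rx 3). [6 rule applications]
E-15 needs fewer.

E-15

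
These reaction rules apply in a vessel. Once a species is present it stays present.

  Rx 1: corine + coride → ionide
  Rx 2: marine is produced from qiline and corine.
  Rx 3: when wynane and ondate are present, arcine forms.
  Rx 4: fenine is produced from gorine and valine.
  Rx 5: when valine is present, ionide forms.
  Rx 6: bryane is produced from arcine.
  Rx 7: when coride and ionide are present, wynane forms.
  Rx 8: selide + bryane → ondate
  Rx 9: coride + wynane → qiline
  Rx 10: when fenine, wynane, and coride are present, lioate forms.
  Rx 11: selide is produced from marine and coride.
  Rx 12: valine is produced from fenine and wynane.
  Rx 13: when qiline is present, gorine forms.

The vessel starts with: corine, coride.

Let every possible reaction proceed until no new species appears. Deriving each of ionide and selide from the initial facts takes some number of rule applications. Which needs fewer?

ionide: corine and coride present → ionide forms (Rx 1). [1 rule application]
selide: corine and coride present → ionide forms (Rx 1). coride and ionide present → wynane forms (Rx 7). coride and wynane present → qiline forms (Rx 9). qiline and corine present → marine forms (Rx 2). marine and coride present → selide forms (Rx 11). [5 rule applications]
ionide needs fewer.

ionide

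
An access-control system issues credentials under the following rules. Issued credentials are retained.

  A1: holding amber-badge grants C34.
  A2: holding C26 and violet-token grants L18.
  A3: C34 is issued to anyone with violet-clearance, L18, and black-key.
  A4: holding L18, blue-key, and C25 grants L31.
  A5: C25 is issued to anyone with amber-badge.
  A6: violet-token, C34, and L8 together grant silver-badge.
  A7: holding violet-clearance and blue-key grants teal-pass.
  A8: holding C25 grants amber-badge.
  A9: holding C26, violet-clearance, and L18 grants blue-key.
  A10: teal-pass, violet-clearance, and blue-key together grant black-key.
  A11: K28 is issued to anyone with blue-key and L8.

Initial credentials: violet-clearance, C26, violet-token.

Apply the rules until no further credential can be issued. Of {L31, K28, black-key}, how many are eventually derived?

Holding C26 and violet-token grants L18 (A2).
Holding C26, violet-clearance, and L18 grants blue-key (A9).
Holding violet-clearance and blue-key grants teal-pass (A7).
Holding teal-pass, violet-clearance, and blue-key grants black-key (A10).
L31 would need L18, blue-key, and C25 (A4), but C25 is never granted.
K28 would need blue-key and L8 (A11), but L8 is never granted.
black-key: reached.
Reached: black-key — 1 of the 3.

1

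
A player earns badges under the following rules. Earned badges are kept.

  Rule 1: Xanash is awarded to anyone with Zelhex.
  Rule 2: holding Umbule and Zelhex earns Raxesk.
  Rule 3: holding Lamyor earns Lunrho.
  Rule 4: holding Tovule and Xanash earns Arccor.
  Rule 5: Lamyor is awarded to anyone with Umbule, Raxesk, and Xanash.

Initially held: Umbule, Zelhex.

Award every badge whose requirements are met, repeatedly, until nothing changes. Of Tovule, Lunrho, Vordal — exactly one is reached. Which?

Lunrho

With Umbule and Zelhex, Raxesk is earned (Rule 2).
With Zelhex, Xanash is earned (Rule 1).
With Umbule, Raxesk, and Xanash, Lamyor is earned (Rule 5).
With Lamyor, Lunrho is earned (Rule 3).
No rule produces Vordal, and it is not given. No rule produces Tovule, and it is not given.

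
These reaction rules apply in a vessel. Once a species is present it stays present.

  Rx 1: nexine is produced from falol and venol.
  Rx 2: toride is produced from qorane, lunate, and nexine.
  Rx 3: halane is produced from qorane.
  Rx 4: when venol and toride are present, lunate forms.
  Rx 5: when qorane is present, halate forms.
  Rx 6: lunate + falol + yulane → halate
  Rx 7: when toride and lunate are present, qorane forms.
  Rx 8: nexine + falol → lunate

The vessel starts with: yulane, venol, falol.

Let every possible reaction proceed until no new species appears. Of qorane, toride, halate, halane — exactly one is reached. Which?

falol and venol present → nexine forms (Rx 1).
nexine and falol present → lunate forms (Rx 8).
lunate, falol, and yulane present → halate forms (Rx 6).
toride would need qorane, lunate, and nexine (Rx 2), but qorane never forms. halane would need qorane (Rx 3), but qorane never forms. qorane would need toride and lunate (Rx 7), but toride never forms.

halate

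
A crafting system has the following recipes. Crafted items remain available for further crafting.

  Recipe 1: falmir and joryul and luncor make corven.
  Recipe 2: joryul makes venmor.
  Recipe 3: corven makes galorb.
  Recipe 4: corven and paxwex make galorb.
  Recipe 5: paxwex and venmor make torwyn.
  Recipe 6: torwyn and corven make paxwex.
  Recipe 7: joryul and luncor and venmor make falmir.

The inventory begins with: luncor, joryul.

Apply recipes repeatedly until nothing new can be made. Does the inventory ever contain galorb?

Yes

joryul → venmor (Recipe 2).
Using Recipe 7, joryul, luncor, and venmor make falmir.
Using Recipe 1, falmir, joryul, and luncor make corven.
Using Recipe 3, corven makes galorb.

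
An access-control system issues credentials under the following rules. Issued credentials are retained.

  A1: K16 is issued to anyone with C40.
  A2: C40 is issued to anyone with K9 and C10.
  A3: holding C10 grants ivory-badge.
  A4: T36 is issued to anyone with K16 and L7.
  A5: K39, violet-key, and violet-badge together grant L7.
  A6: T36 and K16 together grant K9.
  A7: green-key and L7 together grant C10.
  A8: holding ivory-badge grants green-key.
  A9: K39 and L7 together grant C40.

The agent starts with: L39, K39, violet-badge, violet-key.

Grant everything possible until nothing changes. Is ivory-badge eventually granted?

No

ivory-badge would need C10 (A3), but C10 is never granted.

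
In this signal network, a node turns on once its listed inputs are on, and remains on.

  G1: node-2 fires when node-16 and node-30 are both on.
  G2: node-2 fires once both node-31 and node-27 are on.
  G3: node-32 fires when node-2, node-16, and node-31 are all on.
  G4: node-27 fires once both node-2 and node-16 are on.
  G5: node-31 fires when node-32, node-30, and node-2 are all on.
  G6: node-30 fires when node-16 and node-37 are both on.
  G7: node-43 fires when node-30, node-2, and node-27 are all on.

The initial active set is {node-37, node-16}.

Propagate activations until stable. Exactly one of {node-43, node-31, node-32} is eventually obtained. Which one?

node-43

G6: node-16 and node-37 on → node-30 on.
G1: node-16 and node-30 on → node-2 on.
G4: node-2 and node-16 on → node-27 on.
node-30, node-2, and node-27 are on, so node-43 fires (G7).
node-32 would need node-2, node-16, and node-31 (G3), but node-31 never turns on. node-31 would need node-32, node-30, and node-2 (G5), but node-32 never turns on.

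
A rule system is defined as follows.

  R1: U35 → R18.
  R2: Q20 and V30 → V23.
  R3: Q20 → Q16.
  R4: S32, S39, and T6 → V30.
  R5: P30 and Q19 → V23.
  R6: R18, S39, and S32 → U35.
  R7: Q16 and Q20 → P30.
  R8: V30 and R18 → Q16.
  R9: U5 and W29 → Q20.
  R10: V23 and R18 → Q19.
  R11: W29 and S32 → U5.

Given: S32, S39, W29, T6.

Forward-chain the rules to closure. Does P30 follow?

Yes

From W29 and S32, R11 gives U5.
From U5 and W29, R9 gives Q20.
From Q20, R3 gives Q16.
From Q16 and Q20, R7 gives P30.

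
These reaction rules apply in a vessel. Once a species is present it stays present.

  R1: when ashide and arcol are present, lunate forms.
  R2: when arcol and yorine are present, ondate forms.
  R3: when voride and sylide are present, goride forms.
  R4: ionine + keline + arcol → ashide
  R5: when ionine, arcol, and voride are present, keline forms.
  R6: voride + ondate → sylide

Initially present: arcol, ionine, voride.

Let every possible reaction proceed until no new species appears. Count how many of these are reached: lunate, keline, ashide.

ionine, arcol, and voride present → keline forms (R5).
ionine, keline, and arcol present → ashide forms (R4).
ashide and arcol present → lunate forms (R1).
lunate: reached.
keline: reached.
ashide: reached.
All 3 are reached.

3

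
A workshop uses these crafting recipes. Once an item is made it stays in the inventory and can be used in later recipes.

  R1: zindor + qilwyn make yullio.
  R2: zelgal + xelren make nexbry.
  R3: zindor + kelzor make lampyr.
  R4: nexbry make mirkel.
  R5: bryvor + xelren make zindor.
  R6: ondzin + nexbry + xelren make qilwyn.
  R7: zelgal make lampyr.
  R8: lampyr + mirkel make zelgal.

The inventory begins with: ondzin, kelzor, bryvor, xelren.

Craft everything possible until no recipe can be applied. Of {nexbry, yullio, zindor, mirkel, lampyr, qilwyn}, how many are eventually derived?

2

Using R5, bryvor and xelren make zindor.
zindor + kelzor → lampyr (R3).
nexbry would need zelgal and xelren (R2), but zelgal is never obtained.
yullio would need zindor and qilwyn (R1), but qilwyn is never obtained.
zindor: reached.
mirkel would need nexbry (R4), but nexbry is never obtained.
lampyr: reached.
qilwyn would need ondzin, nexbry, and xelren (R6), but nexbry is never obtained.
Reached: zindor and lampyr — 2 of the 6.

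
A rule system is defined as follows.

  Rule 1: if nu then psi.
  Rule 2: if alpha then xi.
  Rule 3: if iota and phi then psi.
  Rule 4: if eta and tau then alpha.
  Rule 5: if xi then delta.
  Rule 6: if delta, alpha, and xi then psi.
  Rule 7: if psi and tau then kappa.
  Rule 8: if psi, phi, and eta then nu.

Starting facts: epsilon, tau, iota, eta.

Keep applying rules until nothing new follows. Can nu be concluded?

No

nu would need psi, phi, and eta (Rule 8), but phi is never established.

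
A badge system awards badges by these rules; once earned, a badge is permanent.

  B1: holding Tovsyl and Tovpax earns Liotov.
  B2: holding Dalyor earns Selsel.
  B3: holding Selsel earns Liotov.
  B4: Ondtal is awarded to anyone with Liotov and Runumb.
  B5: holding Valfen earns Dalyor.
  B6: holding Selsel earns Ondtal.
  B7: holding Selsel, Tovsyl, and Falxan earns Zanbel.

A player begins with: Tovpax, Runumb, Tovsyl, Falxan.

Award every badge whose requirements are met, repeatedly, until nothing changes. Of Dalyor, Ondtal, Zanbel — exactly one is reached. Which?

With Tovsyl and Tovpax, Liotov is earned (B1).
With Liotov and Runumb, Ondtal is earned (B4).
Zanbel would need Selsel, Tovsyl, and Falxan (B7), but Selsel is never earned. Dalyor would need Valfen (B5), but Valfen is never earned.

Ondtal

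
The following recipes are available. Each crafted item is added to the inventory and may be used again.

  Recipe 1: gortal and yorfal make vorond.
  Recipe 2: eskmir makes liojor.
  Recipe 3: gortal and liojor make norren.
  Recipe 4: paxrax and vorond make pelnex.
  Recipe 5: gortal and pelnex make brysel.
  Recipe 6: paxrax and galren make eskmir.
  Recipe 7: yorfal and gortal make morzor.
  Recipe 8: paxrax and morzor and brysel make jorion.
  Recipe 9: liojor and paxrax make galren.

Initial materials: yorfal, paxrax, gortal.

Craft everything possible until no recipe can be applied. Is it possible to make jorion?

Yes

Using Recipe 7, yorfal and gortal make morzor.
gortal and yorfal → vorond (Recipe 1).
paxrax and vorond → pelnex (Recipe 4).
Using Recipe 5, gortal and pelnex make brysel.
Using Recipe 8, paxrax, morzor, and brysel make jorion.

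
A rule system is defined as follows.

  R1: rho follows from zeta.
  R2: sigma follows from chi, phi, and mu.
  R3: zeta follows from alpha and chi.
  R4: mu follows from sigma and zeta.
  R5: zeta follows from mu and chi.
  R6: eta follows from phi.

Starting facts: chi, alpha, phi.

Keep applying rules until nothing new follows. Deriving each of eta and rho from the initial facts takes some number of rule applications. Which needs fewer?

eta: From phi, R6 gives eta. [1 rule application]
rho: From alpha and chi, R3 gives zeta. From zeta, R1 gives rho. [2 rule applications]
eta needs fewer.

eta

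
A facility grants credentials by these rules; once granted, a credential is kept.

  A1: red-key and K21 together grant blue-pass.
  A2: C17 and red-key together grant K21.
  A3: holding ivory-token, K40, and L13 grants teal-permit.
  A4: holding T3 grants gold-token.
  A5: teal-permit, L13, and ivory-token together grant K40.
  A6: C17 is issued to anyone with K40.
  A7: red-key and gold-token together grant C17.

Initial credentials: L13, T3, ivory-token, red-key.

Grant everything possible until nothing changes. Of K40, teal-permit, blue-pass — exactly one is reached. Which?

blue-pass

Holding T3 grants gold-token (A4).
Holding red-key and gold-token grants C17 (A7).
Holding C17 and red-key grants K21 (A2).
Holding red-key and K21 grants blue-pass (A1).
K40 would need teal-permit, L13, and ivory-token (A5), but teal-permit is never granted. teal-permit would need ivory-token, K40, and L13 (A3), but K40 is never granted.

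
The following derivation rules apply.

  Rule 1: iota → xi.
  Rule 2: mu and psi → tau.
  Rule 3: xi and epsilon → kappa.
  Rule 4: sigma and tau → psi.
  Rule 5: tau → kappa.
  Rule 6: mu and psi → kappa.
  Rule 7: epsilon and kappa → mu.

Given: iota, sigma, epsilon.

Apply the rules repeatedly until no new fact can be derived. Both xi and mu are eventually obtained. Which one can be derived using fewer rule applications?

xi

xi: From iota, Rule 1 gives xi. [1 rule application]
mu: From iota, Rule 1 gives xi. From xi and epsilon, Rule 3 gives kappa. epsilon and kappa hold, so mu follows (Rule 7). [3 rule applications]
xi needs fewer.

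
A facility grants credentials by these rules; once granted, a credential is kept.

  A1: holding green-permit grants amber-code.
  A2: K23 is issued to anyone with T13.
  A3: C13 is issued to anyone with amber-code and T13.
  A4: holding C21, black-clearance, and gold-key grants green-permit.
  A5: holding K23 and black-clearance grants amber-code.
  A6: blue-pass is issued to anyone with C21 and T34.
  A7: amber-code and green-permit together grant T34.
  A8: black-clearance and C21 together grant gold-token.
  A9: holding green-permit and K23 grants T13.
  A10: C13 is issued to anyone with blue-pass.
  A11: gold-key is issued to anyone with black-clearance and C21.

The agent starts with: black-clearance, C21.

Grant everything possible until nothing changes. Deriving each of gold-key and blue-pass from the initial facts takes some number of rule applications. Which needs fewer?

gold-key: Holding black-clearance and C21 grants gold-key (A11). [1 rule application]
blue-pass: Holding black-clearance and C21 grants gold-key (A11). Holding C21, black-clearance, and gold-key grants green-permit (A4). Holding green-permit grants amber-code (A1). Holding amber-code and green-permit grants T34 (A7). Holding C21 and T34 grants blue-pass (A6). [5 rule applications]
gold-key needs fewer.

gold-key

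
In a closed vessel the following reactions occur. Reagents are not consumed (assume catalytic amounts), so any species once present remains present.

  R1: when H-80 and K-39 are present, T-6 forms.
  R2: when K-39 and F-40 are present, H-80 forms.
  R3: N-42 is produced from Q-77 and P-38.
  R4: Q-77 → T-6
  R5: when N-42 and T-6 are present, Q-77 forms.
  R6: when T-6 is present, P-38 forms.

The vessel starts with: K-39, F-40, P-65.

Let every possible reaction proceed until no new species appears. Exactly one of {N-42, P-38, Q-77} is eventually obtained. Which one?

K-39 and F-40 present → H-80 forms (R2).
H-80 and K-39 present → T-6 forms (R1).
T-6 present → P-38 forms (R6).
Q-77 would need N-42 and T-6 (R5), but N-42 never forms. N-42 would need Q-77 and P-38 (R3), but Q-77 never forms.

P-38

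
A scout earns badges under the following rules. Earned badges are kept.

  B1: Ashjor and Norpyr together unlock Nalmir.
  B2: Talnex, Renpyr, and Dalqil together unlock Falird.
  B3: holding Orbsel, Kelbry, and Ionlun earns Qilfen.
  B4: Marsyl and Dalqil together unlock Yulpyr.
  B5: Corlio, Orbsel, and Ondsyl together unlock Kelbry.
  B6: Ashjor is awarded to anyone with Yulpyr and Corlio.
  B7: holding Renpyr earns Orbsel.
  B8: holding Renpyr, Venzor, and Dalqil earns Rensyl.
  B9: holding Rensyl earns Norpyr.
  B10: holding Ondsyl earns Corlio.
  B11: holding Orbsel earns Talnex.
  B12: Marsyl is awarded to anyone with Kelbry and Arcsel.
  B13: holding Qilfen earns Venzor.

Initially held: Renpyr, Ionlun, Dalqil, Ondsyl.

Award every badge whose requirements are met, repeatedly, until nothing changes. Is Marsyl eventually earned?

No

Marsyl would need Kelbry and Arcsel (B12), but Arcsel is never earned.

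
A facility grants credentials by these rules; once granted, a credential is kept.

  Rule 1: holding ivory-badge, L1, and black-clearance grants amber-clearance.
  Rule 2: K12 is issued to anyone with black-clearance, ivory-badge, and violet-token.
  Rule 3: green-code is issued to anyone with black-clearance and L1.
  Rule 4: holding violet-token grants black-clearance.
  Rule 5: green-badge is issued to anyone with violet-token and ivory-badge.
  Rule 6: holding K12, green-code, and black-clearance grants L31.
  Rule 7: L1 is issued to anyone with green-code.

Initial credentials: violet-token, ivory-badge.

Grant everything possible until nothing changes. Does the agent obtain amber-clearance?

No

amber-clearance would need ivory-badge, L1, and black-clearance (Rule 1), but L1 is never granted.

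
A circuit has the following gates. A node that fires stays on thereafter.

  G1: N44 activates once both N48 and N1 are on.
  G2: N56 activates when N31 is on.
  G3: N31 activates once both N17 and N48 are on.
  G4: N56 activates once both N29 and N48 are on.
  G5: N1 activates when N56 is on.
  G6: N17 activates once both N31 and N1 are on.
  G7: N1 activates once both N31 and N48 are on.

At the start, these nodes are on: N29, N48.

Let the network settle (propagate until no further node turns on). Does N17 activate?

No

N17 would need N31 and N1 (G6), but N31 never turns on.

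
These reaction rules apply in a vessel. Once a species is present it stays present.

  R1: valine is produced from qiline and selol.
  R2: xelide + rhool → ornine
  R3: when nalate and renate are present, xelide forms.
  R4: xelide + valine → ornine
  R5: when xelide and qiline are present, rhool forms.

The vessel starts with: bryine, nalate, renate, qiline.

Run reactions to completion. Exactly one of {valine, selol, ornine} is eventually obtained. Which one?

ornine

nalate and renate present → xelide forms (R3).
xelide and qiline present → rhool forms (R5).
xelide and rhool present → ornine forms (R2).
valine would need qiline and selol (R1), but selol never forms. No rule produces selol, and it is not given.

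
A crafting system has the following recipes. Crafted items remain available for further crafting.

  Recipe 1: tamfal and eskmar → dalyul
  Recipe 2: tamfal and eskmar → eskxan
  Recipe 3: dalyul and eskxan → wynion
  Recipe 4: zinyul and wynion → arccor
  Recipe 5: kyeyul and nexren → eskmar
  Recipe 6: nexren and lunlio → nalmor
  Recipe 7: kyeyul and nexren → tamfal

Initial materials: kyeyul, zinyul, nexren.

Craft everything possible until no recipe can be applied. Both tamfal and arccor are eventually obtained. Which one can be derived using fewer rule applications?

tamfal

tamfal: kyeyul and nexren → tamfal (Recipe 7). [1 rule application]
arccor: Using Recipe 5, kyeyul and nexren make eskmar. Using Recipe 7, kyeyul and nexren make tamfal. tamfal and eskmar → dalyul (Recipe 1). tamfal and eskmar → eskxan (Recipe 2). dalyul and eskxan → wynion (Recipe 3). Using Recipe 4, zinyul and wynion make arccor. [6 rule applications]
tamfal needs fewer.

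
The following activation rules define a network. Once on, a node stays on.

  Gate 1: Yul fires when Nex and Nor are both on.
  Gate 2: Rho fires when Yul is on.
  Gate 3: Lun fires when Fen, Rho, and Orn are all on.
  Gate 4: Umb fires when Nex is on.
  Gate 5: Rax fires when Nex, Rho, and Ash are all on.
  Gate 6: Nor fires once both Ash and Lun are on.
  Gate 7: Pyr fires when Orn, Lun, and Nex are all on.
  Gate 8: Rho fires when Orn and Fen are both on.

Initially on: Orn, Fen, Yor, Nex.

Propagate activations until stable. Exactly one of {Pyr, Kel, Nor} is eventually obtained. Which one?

Pyr

Orn and Fen are on, so Rho fires (Gate 8).
Gate 3: Fen, Rho, and Orn on → Lun on.
Gate 7: Orn, Lun, and Nex on → Pyr on.
Nor would need Ash and Lun (Gate 6), but Ash never turns on. No rule produces Kel, and it is not given.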